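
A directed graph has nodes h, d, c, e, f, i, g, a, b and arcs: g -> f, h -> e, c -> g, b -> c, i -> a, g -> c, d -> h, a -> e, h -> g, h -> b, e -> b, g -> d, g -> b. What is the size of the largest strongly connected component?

6

{b, c, d, e, g, h} are all mutually reachable — one SCC of size 6.
{i} is an SCC by itself.
{a} is an SCC by itself.
{f} is an SCC by itself.
The largest has 6 vertices.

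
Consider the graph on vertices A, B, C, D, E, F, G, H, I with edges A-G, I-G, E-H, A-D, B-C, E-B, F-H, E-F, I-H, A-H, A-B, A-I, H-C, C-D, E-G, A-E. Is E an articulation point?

No

Deleting E leaves 1 component (was 1) (its neighbors A, B, F, G, H remain connected to each other), so E is not a cut vertex.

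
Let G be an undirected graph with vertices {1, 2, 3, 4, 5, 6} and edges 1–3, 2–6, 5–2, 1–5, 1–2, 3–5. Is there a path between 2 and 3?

From 2 we can reach 1, 2, 3, 5, 6, which includes 3.

Yes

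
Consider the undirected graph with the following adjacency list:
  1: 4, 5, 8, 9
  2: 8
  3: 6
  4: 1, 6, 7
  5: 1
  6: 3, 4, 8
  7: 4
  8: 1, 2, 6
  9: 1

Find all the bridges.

The edges on the cycle 8-1-4-6-8 are not bridges since each lies on that cycle.
But removing 6-3 disconnects 6 from 3; removing 7-4 disconnects 7 from 4; removing 1-9 disconnects 1 from 9; removing 8-2 disconnects 8 from 2 — these are bridges.
In total 5 edges are bridges.

1-5, 1-9, 2-8, 3-6, 4-7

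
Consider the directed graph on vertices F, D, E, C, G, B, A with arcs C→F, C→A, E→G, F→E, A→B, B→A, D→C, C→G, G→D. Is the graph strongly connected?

There is no directed path from A to D, so the graph is not strongly connected.

No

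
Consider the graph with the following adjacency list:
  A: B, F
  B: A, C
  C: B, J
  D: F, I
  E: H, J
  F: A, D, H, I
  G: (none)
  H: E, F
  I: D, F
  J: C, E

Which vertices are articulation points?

F

Removing F increases the component count from 2 to 3, so F is a cut vertex.
By contrast removing D leaves 2 components; it is not a cut vertex. No other vertex is a cut vertex either.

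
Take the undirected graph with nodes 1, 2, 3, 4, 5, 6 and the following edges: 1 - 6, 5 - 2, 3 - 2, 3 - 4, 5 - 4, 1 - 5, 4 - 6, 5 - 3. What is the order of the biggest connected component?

6

Starting from 1 we can reach 1, 2, 3, 4, 5, 6. That is one component of size 6.
The largest has 6 vertices.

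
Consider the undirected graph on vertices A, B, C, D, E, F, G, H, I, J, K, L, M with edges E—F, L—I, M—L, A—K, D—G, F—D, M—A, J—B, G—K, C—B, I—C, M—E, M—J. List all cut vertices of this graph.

Removing M increases the component count from 2 to 3, so M is a cut vertex.
By contrast removing A leaves 2 components; it is not a cut vertex. No other vertex is a cut vertex either.

M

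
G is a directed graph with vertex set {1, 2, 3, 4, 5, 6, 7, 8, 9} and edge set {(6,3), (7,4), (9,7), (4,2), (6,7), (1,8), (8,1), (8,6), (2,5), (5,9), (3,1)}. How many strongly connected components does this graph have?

2

{2, 4, 5, 7, 9} are all mutually reachable — one SCC of size 5.
{1, 3, 6, 8} are all mutually reachable — one SCC of size 4.
That gives 2 strongly connected components.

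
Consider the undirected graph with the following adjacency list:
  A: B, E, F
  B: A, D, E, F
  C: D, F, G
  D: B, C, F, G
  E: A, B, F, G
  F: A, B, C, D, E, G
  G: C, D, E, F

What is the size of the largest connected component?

7

Starting from A we can reach A, B, C, D, E, F, G. That is one component of size 7.
The largest has 7 vertices.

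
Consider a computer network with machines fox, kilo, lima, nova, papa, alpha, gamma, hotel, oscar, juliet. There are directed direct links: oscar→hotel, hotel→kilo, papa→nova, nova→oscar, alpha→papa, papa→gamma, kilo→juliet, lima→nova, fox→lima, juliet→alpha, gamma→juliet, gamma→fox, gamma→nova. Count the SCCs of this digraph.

{fox, kilo, lima, nova, papa, alpha, gamma, hotel, oscar, juliet} are all mutually reachable — one SCC of size 10.
That gives 1 strongly connected component.

1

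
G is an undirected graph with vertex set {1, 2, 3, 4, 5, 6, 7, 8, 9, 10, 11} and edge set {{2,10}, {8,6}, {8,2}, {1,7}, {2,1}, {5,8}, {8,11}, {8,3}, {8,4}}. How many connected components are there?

9 is isolated — a component by itself.
Starting from 1 we can reach 1, 2, 3, 4, 5, 6, 7, 8, 10, 11. That is one component of size 10.
Total: 2 components.

2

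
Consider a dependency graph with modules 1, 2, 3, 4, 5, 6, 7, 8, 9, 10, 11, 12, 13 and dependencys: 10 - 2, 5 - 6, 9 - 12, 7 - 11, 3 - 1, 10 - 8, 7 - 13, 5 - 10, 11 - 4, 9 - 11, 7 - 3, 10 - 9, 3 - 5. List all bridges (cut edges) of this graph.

The edges on the cycle 7-3-5-10-9-11-7 are not bridges since each lies on that cycle.
But removing 12 - 9 disconnects 12 from 9; removing 10 - 2 disconnects 10 from 2; removing 5 - 6 disconnects 5 from 6; removing 3 - 1 disconnects 3 from 1 — these are bridges.
In total 7 edges are bridges.

1-3, 10-2, 10-8, 11-4, 12-9, 13-7, 5-6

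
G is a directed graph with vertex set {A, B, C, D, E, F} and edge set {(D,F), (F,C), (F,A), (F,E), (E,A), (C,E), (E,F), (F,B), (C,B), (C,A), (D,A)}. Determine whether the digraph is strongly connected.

No

There is no directed path from A to C, so the graph is not strongly connected.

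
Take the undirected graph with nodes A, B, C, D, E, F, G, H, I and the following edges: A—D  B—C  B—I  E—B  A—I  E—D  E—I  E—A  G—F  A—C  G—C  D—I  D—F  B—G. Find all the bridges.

The edges on the cycle E-A-I-B-E are not bridges since each lies on that cycle.
Every edge lies on some cycle, so there are no bridges.

none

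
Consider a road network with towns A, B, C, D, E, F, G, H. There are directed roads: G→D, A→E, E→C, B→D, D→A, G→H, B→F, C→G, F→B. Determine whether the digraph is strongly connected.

No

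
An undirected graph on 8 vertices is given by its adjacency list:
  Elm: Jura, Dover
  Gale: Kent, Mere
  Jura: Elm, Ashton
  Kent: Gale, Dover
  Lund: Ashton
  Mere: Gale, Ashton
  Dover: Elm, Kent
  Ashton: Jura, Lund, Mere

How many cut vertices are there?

Removing Ashton increases the component count from 1 to 2, so Ashton is a cut vertex.
By contrast removing Lund leaves 1 component; it is not a cut vertex. No other vertex is a cut vertex either.

1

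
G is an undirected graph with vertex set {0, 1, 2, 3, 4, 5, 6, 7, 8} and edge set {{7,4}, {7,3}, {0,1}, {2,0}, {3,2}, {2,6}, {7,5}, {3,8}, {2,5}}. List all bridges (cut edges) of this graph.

0-1, 0-2, 2-6, 3-8, 4-7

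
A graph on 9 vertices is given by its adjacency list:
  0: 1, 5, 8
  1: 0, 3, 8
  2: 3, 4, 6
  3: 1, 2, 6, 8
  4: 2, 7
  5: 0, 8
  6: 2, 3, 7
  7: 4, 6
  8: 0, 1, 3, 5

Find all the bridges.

none

The edges on the cycle 3-2-4-7-6-3 are not bridges since each lies on that cycle.
Every edge lies on some cycle, so there are no bridges.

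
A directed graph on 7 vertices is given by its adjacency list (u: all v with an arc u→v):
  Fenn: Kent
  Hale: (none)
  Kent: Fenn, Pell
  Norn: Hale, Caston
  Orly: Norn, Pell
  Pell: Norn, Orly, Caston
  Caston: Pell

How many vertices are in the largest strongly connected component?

4

{Norn, Orly, Pell, Caston} are all mutually reachable — one SCC of size 4.
{Fenn, Kent} are all mutually reachable — one SCC of size 2.
{Hale} is an SCC by itself.
The largest has 4 vertices.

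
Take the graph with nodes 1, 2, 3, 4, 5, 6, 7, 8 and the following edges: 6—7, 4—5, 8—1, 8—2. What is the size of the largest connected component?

3 is isolated — a component by itself.
Starting from 6 we can reach 6, 7. That is one component of size 2.
Starting from 4 we can reach 4, 5. That is one component of size 2.
Starting from 1 we can reach 1, 2, 8. That is one component of size 3.
The largest has 3 vertices.

3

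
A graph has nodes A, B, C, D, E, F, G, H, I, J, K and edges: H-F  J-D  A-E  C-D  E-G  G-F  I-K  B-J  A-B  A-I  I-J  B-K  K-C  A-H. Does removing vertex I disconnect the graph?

Deleting I leaves 1 component (was 1) (its neighbors A, J, K remain connected to each other), so I is not a cut vertex.

No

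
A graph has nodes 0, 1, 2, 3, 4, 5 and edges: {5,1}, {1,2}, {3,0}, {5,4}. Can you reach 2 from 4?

Yes

From 4 we can reach 1, 2, 4, 5, which includes 2.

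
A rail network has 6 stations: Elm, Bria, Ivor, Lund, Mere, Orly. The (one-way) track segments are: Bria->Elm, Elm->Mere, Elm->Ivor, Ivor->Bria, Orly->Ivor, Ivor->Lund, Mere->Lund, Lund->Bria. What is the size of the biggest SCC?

5

{Elm, Bria, Ivor, Lund, Mere} are all mutually reachable — one SCC of size 5.
{Orly} is an SCC by itself.
The largest has 5 vertices.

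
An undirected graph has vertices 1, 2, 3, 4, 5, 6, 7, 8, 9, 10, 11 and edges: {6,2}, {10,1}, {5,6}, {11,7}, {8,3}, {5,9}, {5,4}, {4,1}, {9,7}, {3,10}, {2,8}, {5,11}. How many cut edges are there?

The edges on the cycle 5-9-7-11-5 are not bridges since each lies on that cycle.
Every edge lies on some cycle, so there are no bridges.

0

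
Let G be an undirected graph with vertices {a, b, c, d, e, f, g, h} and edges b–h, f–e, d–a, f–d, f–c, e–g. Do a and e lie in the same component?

Yes

From a we can reach a, c, d, e, f, g, which includes e.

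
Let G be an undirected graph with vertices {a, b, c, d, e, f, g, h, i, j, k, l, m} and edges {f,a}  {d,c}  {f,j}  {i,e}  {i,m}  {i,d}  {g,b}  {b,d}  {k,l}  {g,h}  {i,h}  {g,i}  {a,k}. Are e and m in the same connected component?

Yes

From e we can reach b, c, d, e, g, h, i, m, which includes m.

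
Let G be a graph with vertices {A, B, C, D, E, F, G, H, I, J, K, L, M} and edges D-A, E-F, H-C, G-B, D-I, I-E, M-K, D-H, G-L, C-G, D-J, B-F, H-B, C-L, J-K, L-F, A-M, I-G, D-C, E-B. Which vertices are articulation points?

D

Removing D increases the component count from 1 to 2, so D is a cut vertex.
By contrast removing B leaves 1 component; it is not a cut vertex. No other vertex is a cut vertex either.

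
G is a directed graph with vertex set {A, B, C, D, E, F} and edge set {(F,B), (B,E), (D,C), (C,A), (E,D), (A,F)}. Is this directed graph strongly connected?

Yes

From D we can reach every vertex (A, B, C, D, E, F), and every vertex can reach D (A, B, C, D, E, F). So the whole graph is one strongly connected component.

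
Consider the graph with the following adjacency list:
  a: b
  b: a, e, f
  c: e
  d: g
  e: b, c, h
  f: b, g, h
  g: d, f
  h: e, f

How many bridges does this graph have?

4

The edges on the cycle e-b-f-h-e are not bridges since each lies on that cycle.
But removing f-g disconnects f from g; removing b-a disconnects b from a; removing e-c disconnects e from c; removing g-d disconnects g from d — these are bridges.
That makes 4 bridges.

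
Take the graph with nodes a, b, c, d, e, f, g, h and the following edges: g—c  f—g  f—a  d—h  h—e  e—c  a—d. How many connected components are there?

2

b is isolated — a component by itself.
Starting from a we can reach a, c, d, e, f, g, h. That is one component of size 7.
Total: 2 components.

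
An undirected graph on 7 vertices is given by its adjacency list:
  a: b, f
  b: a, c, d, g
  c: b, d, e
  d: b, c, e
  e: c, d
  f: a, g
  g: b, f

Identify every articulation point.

b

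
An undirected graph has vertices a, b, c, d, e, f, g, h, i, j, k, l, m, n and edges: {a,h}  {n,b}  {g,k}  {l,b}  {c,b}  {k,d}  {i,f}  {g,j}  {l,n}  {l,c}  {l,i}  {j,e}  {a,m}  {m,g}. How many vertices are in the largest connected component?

8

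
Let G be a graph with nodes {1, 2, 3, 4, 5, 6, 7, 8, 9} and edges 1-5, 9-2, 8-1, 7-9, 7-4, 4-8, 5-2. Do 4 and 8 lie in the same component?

From 4 we can reach 1, 2, 4, 5, 7, 8, 9, which includes 8.

Yes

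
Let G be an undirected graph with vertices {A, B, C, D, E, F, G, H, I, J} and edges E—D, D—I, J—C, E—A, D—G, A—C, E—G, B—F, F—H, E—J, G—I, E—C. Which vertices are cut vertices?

Removing E increases the component count from 2 to 3, so E is a cut vertex.
Removing F increases the component count from 2 to 3, so F is a cut vertex.
By contrast removing C leaves 2 components; it is not a cut vertex. No other vertex is a cut vertex either.

E, F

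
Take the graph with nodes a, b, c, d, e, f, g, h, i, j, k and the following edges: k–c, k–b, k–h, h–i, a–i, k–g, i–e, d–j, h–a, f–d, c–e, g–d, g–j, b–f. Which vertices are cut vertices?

k

Removing k increases the component count from 1 to 2, so k is a cut vertex.
By contrast removing f leaves 1 component; it is not a cut vertex. No other vertex is a cut vertex either.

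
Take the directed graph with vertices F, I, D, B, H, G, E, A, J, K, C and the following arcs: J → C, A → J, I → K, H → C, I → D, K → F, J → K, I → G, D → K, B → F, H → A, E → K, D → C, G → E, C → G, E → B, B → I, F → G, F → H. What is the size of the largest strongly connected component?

11

{A, B, C, D, E, F, G, H, I, J, K} are all mutually reachable — one SCC of size 11.
The largest has 11 vertices.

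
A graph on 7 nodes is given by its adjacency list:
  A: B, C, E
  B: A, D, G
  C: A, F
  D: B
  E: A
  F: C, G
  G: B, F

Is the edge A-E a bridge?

Yes

Removing A-E leaves no path between A and E: the component count goes from 1 to 2. So it is a bridge.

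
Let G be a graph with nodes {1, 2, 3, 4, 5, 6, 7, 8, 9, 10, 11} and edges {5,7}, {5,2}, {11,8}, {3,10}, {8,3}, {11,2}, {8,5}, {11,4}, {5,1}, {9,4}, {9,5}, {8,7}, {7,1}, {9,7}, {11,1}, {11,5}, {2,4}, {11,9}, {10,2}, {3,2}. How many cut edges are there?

0

The edges on the cycle 11-9-4-11 are not bridges since each lies on that cycle.
Every edge lies on some cycle, so there are no bridges.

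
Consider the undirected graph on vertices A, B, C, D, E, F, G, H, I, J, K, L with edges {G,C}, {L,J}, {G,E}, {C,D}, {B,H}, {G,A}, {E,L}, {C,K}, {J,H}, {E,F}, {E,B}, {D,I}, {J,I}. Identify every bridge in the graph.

A-G, C-K, E-F

The edges on the cycle G-C-D-I-J-L-E-G are not bridges since each lies on that cycle.
But removing A - G disconnects A from G; removing F - E disconnects F from E; removing K - C disconnects K from C — these are bridges.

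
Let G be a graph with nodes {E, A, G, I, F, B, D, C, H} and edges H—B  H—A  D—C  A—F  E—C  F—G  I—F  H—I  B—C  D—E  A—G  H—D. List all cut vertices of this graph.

Removing H increases the component count from 1 to 2, so H is a cut vertex.
By contrast removing A leaves 1 component; it is not a cut vertex. No other vertex is a cut vertex either.

H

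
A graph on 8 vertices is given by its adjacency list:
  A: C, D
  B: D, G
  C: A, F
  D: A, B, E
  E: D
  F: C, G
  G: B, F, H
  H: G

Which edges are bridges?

The edges on the cycle C-F-G-B-D-A-C are not bridges since each lies on that cycle.
But removing D-E disconnects D from E; removing G-H disconnects G from H — these are bridges.

D-E, G-H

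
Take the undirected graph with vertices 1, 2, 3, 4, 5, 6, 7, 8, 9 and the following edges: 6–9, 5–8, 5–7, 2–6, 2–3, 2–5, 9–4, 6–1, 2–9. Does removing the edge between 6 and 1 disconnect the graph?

Removing 6–1 leaves no path between 6 and 1: the component count goes from 1 to 2. So it is a bridge.

Yes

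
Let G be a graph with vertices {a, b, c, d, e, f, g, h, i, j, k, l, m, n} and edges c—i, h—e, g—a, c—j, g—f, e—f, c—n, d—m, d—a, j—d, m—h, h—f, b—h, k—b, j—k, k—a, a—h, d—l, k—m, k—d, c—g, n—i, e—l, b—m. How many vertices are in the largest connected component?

Starting from a we can reach a, b, c, d, e, f, g, h, i, j, k, l, m, n. That is one component of size 14.
The largest has 14 vertices.

14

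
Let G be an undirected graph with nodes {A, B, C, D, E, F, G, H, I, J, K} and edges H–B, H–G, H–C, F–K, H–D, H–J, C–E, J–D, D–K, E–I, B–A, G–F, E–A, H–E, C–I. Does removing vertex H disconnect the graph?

Yes

Deleting H raises the number of components from 1 to 2, so H is a cut vertex.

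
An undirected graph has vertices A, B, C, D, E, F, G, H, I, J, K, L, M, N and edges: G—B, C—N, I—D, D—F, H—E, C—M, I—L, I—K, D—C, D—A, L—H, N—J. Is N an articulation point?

Yes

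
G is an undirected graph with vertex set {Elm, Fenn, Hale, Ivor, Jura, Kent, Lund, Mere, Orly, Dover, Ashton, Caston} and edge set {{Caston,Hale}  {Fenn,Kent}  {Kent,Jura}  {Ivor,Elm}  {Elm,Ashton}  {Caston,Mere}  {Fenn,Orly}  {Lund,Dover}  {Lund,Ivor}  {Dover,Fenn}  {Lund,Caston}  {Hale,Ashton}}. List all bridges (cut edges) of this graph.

The edges on the cycle Lund-Ivor-Elm-Ashton-Hale-Caston-Lund are not bridges since each lies on that cycle.
But removing Dover—Fenn disconnects Dover from Fenn; removing Mere—Caston disconnects Mere from Caston; removing Jura—Kent disconnects Jura from Kent; removing Kent—Fenn disconnects Kent from Fenn — these are bridges.
In total 6 edges are bridges.

Caston-Mere, Dover-Fenn, Dover-Lund, Fenn-Kent, Fenn-Orly, Jura-Kent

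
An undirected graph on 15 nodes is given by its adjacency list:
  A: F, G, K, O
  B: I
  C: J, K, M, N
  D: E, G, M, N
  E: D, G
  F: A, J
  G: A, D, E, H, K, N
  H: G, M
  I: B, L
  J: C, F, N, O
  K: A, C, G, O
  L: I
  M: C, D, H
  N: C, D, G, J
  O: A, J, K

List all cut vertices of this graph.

I

Removing I increases the component count from 2 to 3, so I is a cut vertex.
By contrast removing B leaves 2 components; it is not a cut vertex. No other vertex is a cut vertex either.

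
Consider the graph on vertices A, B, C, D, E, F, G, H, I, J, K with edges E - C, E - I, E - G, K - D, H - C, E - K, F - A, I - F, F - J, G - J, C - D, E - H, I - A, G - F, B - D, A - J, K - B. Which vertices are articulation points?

E

Removing E increases the component count from 1 to 2, so E is a cut vertex.
By contrast removing H leaves 1 component; it is not a cut vertex. No other vertex is a cut vertex either.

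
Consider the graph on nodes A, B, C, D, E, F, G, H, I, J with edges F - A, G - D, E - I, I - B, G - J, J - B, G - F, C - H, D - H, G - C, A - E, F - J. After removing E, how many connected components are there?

1

With E gone, the remaining components are: {A, B, C, D, F, G, H, I, J}.
That is 1 component.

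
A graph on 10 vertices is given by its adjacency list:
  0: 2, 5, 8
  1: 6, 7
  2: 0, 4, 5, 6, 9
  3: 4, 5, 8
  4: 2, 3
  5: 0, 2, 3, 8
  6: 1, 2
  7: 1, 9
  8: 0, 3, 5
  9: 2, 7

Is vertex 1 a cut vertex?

Deleting 1 leaves 1 component (was 1) (its neighbors 6, 7 remain connected to each other), so 1 is not a cut vertex.

No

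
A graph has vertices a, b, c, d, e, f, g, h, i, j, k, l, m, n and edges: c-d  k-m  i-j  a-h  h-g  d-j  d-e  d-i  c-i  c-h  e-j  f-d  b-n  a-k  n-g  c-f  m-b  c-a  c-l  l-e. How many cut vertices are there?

1

Removing c increases the component count from 1 to 2, so c is a cut vertex.
By contrast removing k leaves 1 component; it is not a cut vertex. No other vertex is a cut vertex either.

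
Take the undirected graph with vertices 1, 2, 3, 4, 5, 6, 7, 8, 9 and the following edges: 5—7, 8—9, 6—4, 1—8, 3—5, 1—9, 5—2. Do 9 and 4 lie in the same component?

No

The component containing 9 is {1, 8, 9}, and 4 is not in it.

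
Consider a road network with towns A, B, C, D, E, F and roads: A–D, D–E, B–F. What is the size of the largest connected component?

3

C is isolated — a component by itself.
Starting from B we can reach B, F. That is one component of size 2.
Starting from A we can reach A, D, E. That is one component of size 3.
The largest has 3 vertices.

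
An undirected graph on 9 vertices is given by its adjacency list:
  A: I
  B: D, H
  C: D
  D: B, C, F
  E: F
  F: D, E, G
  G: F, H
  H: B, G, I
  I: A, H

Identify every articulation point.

Removing D increases the component count from 1 to 2, so D is a cut vertex.
Removing F increases the component count from 1 to 2, so F is a cut vertex.
Removing H increases the component count from 1 to 2, so H is a cut vertex.
Likewise I is a cut vertex.
By contrast removing G leaves 1 component; it is not a cut vertex. No other vertex is a cut vertex either.

D, F, H, I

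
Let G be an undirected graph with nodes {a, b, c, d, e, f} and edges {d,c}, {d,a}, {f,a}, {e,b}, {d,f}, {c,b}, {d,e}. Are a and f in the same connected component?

Yes

From a we can reach a, b, c, d, e, f, which includes f.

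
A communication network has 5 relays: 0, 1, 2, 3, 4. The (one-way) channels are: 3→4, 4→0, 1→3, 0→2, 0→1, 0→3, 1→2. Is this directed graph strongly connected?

No

There is no directed path from 2 to 0, so the graph is not strongly connected.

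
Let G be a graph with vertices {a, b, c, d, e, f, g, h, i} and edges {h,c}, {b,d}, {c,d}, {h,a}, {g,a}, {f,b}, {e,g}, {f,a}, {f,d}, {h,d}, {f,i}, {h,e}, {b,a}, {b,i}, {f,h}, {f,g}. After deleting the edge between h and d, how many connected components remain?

1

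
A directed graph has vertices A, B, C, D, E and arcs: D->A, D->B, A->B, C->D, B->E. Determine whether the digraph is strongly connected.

No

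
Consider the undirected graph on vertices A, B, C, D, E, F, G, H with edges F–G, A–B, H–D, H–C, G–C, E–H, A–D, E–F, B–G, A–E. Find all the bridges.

The edges on the cycle A-B-G-F-E-A are not bridges since each lies on that cycle.
Every edge lies on some cycle, so there are no bridges.

none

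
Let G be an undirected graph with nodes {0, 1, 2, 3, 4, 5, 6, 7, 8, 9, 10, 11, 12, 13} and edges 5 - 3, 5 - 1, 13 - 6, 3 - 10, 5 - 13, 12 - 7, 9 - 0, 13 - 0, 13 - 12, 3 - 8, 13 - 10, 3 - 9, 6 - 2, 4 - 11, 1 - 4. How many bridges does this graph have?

8

The edges on the cycle 5-3-9-0-13-5 are not bridges since each lies on that cycle.
But removing 13 - 6 disconnects 13 from 6; removing 1 - 4 disconnects 1 from 4; removing 2 - 6 disconnects 2 from 6; removing 12 - 7 disconnects 12 from 7 — these are bridges.
In total 8 edges are bridges.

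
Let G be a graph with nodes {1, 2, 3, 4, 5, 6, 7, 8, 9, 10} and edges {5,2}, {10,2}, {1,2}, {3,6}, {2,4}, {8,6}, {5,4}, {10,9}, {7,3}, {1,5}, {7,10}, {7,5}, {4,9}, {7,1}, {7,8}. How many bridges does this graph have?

0

The edges on the cycle 7-3-6-8-7 are not bridges since each lies on that cycle.
Every edge lies on some cycle, so there are no bridges.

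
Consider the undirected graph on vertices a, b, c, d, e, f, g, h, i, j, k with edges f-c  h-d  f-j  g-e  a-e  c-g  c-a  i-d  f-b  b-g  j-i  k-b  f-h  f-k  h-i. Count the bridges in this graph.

The edges on the cycle c-a-e-g-c are not bridges since each lies on that cycle.
Every edge lies on some cycle, so there are no bridges.

0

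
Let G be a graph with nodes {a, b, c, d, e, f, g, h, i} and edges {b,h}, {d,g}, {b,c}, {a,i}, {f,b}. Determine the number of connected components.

4

e is isolated — a component by itself.
Starting from d we can reach d, g. That is one component of size 2.
Starting from a we can reach a, i. That is one component of size 2.
Starting from b we can reach b, c, f, h. That is one component of size 4.
Total: 4 components.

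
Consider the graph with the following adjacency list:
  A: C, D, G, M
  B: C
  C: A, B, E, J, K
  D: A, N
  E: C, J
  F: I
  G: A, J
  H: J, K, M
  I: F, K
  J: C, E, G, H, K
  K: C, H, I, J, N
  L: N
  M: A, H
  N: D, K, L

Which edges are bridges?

The edges on the cycle C-A-G-J-E-C are not bridges since each lies on that cycle.
But removing C-B disconnects C from B; removing K-I disconnects K from I; removing F-I disconnects F from I; removing N-L disconnects N from L — these are bridges.

B-C, F-I, I-K, L-N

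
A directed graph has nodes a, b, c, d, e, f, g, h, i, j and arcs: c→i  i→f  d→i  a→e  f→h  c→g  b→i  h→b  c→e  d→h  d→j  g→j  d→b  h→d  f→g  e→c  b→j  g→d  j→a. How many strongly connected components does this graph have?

1

{a, b, c, d, e, f, g, h, i, j} are all mutually reachable — one SCC of size 10.
That gives 1 strongly connected component.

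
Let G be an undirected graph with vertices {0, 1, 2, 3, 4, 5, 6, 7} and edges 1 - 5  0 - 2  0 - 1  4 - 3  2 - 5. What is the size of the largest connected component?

6 is isolated — a component by itself.
7 is isolated — a component by itself.
Starting from 3 we can reach 3, 4. That is one component of size 2.
Starting from 0 we can reach 0, 1, 2, 5. That is one component of size 4.
The largest has 4 vertices.

4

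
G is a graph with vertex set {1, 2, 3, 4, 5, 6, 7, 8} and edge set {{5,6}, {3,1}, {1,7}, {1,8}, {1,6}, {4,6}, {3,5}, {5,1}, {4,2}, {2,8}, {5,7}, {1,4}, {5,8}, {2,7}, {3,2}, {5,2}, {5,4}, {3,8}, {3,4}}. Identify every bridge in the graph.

none

The edges on the cycle 5-1-4-2-8-5 are not bridges since each lies on that cycle.
Every edge lies on some cycle, so there are no bridges.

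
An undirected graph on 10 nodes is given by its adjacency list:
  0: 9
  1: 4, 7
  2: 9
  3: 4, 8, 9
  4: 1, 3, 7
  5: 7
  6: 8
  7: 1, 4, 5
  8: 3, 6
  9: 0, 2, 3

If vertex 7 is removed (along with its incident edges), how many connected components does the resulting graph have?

2

With 7 gone, the remaining components are: {5}; {0, 1, 2, 3, 4, 6, 8, 9}.
That is 2 components.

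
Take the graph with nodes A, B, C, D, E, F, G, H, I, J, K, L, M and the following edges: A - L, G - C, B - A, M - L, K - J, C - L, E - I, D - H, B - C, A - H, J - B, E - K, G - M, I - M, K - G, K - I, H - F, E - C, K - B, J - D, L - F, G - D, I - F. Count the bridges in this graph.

The edges on the cycle E-K-G-C-E are not bridges since each lies on that cycle.
Every edge lies on some cycle, so there are no bridges.

0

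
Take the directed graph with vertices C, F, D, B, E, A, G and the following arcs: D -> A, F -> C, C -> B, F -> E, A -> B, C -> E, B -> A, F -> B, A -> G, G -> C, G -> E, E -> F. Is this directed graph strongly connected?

There is no directed path from E to D, so the graph is not strongly connected.

No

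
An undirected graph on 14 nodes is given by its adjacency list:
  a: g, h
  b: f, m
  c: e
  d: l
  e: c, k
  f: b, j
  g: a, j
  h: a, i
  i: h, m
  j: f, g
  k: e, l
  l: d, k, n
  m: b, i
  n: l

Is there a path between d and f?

No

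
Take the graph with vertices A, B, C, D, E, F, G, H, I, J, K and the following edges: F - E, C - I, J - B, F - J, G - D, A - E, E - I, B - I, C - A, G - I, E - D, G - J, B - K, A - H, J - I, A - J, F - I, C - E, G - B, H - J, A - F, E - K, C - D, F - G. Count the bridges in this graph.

0

The edges on the cycle A-H-J-G-F-A are not bridges since each lies on that cycle.
Every edge lies on some cycle, so there are no bridges.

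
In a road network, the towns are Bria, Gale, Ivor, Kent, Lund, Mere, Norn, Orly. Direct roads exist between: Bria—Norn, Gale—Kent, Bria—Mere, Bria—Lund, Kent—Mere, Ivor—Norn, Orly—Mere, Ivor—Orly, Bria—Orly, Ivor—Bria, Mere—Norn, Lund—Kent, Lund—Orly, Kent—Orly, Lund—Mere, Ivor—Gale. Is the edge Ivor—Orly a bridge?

After removing Ivor—Orly, the path Ivor-Bria-Orly still connects them, so the edge is not a bridge.

No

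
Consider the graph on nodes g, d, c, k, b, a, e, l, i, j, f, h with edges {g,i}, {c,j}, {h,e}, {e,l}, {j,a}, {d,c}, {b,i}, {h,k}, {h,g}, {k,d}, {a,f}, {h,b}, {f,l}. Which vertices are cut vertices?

h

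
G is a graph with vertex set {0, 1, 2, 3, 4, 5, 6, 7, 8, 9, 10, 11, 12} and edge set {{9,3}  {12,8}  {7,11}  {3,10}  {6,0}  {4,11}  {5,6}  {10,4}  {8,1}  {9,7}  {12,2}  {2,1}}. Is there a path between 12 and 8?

Yes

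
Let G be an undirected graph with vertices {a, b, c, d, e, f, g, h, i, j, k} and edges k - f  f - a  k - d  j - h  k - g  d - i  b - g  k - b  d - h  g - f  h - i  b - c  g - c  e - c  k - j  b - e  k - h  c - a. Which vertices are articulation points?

k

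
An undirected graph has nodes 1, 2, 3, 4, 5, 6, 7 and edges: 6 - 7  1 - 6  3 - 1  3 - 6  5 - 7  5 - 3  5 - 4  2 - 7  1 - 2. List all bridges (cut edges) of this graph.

4-5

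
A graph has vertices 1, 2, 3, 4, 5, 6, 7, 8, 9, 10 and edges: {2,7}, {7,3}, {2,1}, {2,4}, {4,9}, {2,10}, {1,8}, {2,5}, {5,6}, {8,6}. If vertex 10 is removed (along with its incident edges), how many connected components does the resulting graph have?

1

With 10 gone, the remaining components are: {1, 2, 3, 4, 5, 6, 7, 8, 9}.
That is 1 component.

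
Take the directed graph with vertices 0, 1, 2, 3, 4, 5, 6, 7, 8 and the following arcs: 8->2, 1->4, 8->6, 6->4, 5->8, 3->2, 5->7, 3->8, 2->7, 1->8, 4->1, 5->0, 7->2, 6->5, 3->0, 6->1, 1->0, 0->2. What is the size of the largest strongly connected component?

5

{1, 4, 5, 6, 8} are all mutually reachable — one SCC of size 5.
{2, 7} are all mutually reachable — one SCC of size 2.
{0} is an SCC by itself.
{3} is an SCC by itself.
The largest has 5 vertices.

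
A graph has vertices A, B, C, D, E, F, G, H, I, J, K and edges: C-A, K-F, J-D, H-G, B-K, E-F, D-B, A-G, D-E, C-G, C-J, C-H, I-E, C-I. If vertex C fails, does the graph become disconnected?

Deleting C raises the number of components from 1 to 2, so C is a cut vertex.

Yes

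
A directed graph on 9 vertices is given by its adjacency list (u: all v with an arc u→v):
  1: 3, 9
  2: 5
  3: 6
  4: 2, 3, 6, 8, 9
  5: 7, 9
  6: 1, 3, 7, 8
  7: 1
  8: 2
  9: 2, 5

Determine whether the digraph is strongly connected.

No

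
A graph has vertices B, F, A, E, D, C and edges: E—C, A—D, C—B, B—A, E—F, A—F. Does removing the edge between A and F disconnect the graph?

After removing A—F, the path A-B-C-E-F still connects them, so the edge is not a bridge.

No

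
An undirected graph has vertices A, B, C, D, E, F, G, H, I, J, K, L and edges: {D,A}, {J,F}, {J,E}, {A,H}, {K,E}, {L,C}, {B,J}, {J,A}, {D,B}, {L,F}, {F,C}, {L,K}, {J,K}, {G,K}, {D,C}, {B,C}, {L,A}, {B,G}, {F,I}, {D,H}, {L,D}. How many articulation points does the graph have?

1

Removing F increases the component count from 1 to 2, so F is a cut vertex.
By contrast removing K leaves 1 component; it is not a cut vertex. No other vertex is a cut vertex either.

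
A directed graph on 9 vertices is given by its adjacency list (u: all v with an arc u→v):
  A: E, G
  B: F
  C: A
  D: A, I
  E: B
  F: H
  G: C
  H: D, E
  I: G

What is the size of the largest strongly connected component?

9

{A, B, C, D, E, F, G, H, I} are all mutually reachable — one SCC of size 9.
The largest has 9 vertices.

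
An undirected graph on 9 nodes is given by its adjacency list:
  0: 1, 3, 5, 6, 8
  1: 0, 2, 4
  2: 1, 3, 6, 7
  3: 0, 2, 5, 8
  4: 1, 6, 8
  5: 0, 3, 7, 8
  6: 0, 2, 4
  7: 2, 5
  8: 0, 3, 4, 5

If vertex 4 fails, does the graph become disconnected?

Deleting 4 leaves 1 component (was 1) (its neighbors 1, 6, 8 remain connected to each other), so 4 is not a cut vertex.

No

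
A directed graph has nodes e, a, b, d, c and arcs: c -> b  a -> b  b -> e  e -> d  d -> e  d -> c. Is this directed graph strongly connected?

No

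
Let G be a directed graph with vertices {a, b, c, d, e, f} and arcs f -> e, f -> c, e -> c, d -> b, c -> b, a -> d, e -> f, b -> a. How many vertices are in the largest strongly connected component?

{a, b, d} are all mutually reachable — one SCC of size 3.
{e, f} are all mutually reachable — one SCC of size 2.
{c} is an SCC by itself.
The largest has 3 vertices.

3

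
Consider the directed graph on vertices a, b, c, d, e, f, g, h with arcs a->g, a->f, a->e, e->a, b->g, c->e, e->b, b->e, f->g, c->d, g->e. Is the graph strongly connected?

There is no directed path from g to h, so the graph is not strongly connected.

No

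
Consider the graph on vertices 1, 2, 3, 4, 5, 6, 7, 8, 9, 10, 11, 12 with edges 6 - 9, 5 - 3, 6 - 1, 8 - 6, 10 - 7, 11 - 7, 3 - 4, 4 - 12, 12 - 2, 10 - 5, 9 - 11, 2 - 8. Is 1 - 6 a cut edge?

Yes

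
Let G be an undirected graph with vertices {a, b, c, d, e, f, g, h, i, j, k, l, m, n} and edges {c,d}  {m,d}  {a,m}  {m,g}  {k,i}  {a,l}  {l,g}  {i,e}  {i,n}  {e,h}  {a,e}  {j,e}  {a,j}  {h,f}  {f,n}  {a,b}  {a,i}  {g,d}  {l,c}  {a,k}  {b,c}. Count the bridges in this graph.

0

The edges on the cycle a-j-e-a are not bridges since each lies on that cycle.
Every edge lies on some cycle, so there are no bridges.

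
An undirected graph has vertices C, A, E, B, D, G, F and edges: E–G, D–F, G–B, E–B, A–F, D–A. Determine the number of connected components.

C is isolated — a component by itself.
Starting from A we can reach A, D, F. That is one component of size 3.
Starting from B we can reach B, E, G. That is one component of size 3.
Total: 3 components.

3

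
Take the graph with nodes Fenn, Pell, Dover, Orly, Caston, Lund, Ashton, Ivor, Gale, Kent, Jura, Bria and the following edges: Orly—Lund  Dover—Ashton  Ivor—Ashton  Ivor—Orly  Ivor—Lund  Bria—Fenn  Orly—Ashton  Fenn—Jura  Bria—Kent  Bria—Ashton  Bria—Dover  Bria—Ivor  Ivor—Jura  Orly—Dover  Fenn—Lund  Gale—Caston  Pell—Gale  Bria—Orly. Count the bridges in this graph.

3

The edges on the cycle Ivor-Orly-Dover-Ashton-Ivor are not bridges since each lies on that cycle.
But removing Gale—Caston disconnects Gale from Caston; removing Pell—Gale disconnects Pell from Gale; removing Kent—Bria disconnects Kent from Bria — these are bridges.
That makes 3 bridges.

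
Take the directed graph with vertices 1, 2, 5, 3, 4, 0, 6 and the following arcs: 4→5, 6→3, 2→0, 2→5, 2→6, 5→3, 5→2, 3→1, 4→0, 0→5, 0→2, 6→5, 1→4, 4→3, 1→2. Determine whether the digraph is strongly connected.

Yes

From 4 we can reach every vertex (0, 1, 2, 3, 4, 5, 6), and every vertex can reach 4 (0, 1, 2, 3, 4, 5, 6). So the whole graph is one strongly connected component.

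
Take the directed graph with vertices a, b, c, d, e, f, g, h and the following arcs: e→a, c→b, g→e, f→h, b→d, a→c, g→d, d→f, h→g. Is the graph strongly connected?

From h we can reach every vertex (a, b, c, d, e, f, g, h), and every vertex can reach h (a, b, c, d, e, f, g, h). So the whole graph is one strongly connected component.

Yes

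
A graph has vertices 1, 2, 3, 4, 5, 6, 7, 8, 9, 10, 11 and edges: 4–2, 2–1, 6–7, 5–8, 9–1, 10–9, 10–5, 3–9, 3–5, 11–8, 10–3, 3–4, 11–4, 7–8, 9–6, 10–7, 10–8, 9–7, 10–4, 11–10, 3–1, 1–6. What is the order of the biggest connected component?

11

Starting from 1 we can reach 1, 2, 3, 4, 5, 6, 7, 8, 9, 10, 11. That is one component of size 11.
The largest has 11 vertices.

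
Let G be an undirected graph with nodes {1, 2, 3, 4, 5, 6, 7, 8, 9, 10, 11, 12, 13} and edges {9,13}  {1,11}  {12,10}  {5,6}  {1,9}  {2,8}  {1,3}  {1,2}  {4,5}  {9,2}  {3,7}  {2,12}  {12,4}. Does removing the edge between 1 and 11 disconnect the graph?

Yes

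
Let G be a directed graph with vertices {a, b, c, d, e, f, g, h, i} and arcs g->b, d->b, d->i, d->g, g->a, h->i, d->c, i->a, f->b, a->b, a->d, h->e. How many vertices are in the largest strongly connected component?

{a, d, g, i} are all mutually reachable — one SCC of size 4.
{h} is an SCC by itself.
{e} is an SCC by itself.
{f} is an SCC by itself.
{c} is an SCC by itself.
(and 1 more singleton SCC)
The largest has 4 vertices.

4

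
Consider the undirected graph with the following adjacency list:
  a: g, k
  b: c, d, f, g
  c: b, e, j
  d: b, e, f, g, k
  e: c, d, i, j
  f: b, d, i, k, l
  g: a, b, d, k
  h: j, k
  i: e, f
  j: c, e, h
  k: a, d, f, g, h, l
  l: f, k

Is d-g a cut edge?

After removing d-g, the path d-k-g still connects them, so the edge is not a bridge.

No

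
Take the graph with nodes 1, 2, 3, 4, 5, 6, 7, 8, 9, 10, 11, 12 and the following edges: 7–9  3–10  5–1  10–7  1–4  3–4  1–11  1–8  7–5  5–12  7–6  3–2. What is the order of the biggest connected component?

12

Starting from 1 we can reach 1, 2, 3, 4, 5, 6, 7, 8, 9, 10, 11, 12. That is one component of size 12.
The largest has 12 vertices.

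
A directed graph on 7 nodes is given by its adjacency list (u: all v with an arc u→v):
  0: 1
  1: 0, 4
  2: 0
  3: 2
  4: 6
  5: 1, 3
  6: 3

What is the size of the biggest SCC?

6

{0, 1, 2, 3, 4, 6} are all mutually reachable — one SCC of size 6.
{5} is an SCC by itself.
The largest has 6 vertices.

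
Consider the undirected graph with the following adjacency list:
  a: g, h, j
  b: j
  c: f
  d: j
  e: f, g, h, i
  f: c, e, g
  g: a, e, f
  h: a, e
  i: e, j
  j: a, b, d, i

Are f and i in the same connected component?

From f we can reach a, b, c, d, e, f, g, h, i, j, which includes i.

Yes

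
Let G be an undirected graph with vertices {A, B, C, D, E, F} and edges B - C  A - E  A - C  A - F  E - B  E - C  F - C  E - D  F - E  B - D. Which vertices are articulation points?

none

Removing C, for instance, still leaves 1 component. No single vertex removal increases the component count — the graph has no articulation points.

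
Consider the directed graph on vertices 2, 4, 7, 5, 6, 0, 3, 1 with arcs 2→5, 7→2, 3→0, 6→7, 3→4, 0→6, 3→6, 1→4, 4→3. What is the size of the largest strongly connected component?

2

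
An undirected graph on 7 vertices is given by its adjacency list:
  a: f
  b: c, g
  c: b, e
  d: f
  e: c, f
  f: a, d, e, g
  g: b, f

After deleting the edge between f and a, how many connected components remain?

Before removal there is 1 component.
f-a is a bridge — removing it separates f's side from a's side.
After removal: 2 components.

2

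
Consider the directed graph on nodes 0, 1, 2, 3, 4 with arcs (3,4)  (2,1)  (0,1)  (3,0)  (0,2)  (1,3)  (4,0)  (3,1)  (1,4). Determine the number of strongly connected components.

{0, 1, 2, 3, 4} are all mutually reachable — one SCC of size 5.
That gives 1 strongly connected component.

1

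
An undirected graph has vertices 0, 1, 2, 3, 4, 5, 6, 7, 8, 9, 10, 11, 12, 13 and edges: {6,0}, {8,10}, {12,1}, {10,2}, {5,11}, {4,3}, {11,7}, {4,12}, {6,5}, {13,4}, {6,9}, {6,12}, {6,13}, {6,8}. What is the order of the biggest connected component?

14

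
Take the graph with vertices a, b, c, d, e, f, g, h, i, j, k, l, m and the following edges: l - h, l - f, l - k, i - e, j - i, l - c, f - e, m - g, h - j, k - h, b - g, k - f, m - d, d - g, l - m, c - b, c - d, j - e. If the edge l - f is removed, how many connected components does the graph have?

l and f are still connected via l-k-f, so the component count stays at 2.

2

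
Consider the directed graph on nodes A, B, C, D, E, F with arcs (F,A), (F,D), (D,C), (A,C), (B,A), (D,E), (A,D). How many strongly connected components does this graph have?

{E} is an SCC by itself.
{C} is an SCC by itself.
{F} is an SCC by itself.
{A} is an SCC by itself.
{D} is an SCC by itself.
(and 1 more singleton SCC)
That gives 6 strongly connected components.

6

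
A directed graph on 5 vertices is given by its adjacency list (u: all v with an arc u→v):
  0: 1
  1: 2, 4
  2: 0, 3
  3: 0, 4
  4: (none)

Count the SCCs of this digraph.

2

{0, 1, 2, 3} are all mutually reachable — one SCC of size 4.
{4} is an SCC by itself.
That gives 2 strongly connected components.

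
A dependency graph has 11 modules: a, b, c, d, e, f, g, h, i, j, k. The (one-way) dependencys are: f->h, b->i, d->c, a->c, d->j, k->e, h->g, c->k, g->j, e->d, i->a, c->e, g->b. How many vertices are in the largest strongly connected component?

4

{c, d, e, k} are all mutually reachable — one SCC of size 4.
{a} is an SCC by itself.
{g} is an SCC by itself.
{j} is an SCC by itself.
{i} is an SCC by itself.
(and 3 more singleton SCCs)
The largest has 4 vertices.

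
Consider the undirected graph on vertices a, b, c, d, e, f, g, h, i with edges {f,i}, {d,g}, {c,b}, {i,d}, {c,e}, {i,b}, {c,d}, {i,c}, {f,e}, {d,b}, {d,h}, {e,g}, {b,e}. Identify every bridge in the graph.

d-h

The edges on the cycle f-i-c-e-f are not bridges since each lies on that cycle.
But removing d - h disconnects d from h — this is a bridge.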